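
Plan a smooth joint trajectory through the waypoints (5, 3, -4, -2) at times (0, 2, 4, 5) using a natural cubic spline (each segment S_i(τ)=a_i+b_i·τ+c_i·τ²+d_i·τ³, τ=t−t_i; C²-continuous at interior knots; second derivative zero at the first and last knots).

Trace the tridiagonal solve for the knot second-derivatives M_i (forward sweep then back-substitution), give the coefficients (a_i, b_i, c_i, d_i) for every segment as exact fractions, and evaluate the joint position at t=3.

Δ: Δ0=-1, Δ1=-7/2, Δ2=2
row 1: diag=8, rhs=-15; c'=1/4, d'=-15/8
row 2: denom=6−2·1/4=11/2; d'=(33−2·-15/8)/(11/2)=147/22
back: M2=147/22
back: M1=-15/8−1/4·147/22=-39/11
M: M0=0, M1=-39/11, M2=147/22, M3=0
seg 0: a=5, c=M0/2=0, d=(M1−M0)/(6·2)=-13/44, b=Δ0−h0·(2M0+M1)/6=2/11
seg 1: a=3, c=M1/2=-39/22, d=(M2−M1)/(6·2)=75/88, b=Δ1−h1·(2M1+M2)/6=-37/11
seg 2: a=-4, c=M2/2=147/44, d=(M3−M2)/(6·1)=-49/44, b=Δ2−h2·(2M2+M3)/6=-5/22
t_q=3 → seg 1, τ=1; S=3+-37/11·τ+-39/22·τ²+75/88·τ³=-113/88

  seg 0: a=5 b=2/11 c=0 d=-13/44
  seg 1: a=3 b=-37/11 c=-39/22 d=75/88
  seg 2: a=-4 b=-5/22 c=147/44 d=-49/44
S(3) = -113/88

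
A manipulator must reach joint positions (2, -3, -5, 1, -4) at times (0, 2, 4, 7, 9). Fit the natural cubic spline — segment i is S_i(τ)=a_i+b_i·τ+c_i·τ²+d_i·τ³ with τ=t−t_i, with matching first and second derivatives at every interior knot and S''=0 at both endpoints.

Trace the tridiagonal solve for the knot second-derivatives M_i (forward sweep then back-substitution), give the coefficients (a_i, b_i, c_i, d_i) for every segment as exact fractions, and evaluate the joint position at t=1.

  seg 0: a=2 b=-1819/688 c=0 d=99/2752
  seg 1: a=-3 b=-761/344 c=297/1376 d=537/2752
  seg 2: a=-5 b=683/688 c=477/344 d=-241/688
  seg 3: a=1 b=-25/172 c=-1215/688 d=405/1376
S(1) = -1673/2752

Δ: Δ0=-5/2, Δ1=-1, Δ2=2, Δ3=-5/2
row 1: diag=8, rhs=9; c'=1/4, d'=9/8
row 2: denom=10−2·1/4=19/2; d'=(18−2·9/8)/(19/2)=63/38
row 3: denom=10−3·6/19=172/19; d'=(-27−3·63/38)/(172/19)=-1215/344
back: M3=-1215/344
back: M2=63/38−6/19·-1215/344=477/172
back: M1=9/8−1/4·477/172=297/688
M: M0=0, M1=297/688, M2=477/172, M3=-1215/344, M4=0
seg 0: a=2, c=M0/2=0, d=(M1−M0)/(6·2)=99/2752, b=Δ0−h0·(2M0+M1)/6=-1819/688
seg 1: a=-3, c=M1/2=297/1376, d=(M2−M1)/(6·2)=537/2752, b=Δ1−h1·(2M1+M2)/6=-761/344
seg 2: a=-5, c=M2/2=477/344, d=(M3−M2)/(6·3)=-241/688, b=Δ2−h2·(2M2+M3)/6=683/688
seg 3: a=1, c=M3/2=-1215/688, d=(M4−M3)/(6·2)=405/1376, b=Δ3−h3·(2M3+M4)/6=-25/172
t_q=1 → seg 0, τ=1; S=2+-1819/688·τ+0·τ²+99/2752·τ³=-1673/2752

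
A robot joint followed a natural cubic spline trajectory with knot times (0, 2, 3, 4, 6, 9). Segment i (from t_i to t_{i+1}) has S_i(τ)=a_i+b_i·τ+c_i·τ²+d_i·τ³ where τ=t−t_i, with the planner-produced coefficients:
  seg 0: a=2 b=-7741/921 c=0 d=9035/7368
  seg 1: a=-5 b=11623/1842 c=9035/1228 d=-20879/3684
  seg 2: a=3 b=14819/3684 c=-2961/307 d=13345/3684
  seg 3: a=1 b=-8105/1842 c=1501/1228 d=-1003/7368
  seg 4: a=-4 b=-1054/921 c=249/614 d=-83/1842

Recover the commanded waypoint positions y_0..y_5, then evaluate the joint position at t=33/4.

y_0 = S_0(0) = a_0 = 2
y_1 = S_1(0) = a_1 = -5
y_2 = S_2(0) = a_2 = 3
y_3 = S_3(0) = a_3 = 1
y_4 = S_4(0) = a_4 = -4
y_5 = S_4(3) = -5
t_q=33/4 is in segment 4 (τ=9/4); S_4(τ)=-197861/39296

y_0=2 y_1=-5 y_2=3 y_3=1 y_4=-4 y_5=-5
S(33/4) = -197861/39296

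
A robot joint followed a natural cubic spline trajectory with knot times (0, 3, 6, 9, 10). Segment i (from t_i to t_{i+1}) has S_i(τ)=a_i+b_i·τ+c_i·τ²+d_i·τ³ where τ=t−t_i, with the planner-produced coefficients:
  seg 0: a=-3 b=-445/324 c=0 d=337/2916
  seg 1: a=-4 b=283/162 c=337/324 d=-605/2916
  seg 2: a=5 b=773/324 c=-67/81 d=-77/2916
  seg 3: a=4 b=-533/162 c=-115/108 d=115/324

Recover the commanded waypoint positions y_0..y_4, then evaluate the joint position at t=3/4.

y_0 = S_0(0) = a_0 = -3
y_1 = S_1(0) = a_1 = -4
y_2 = S_2(0) = a_2 = 5
y_3 = S_3(0) = a_3 = 4
y_4 = S_3(1) = 0
t_q=3/4 is in segment 0 (τ=3/4); S_0(τ)=-9173/2304

y_0=-3 y_1=-4 y_2=5 y_3=4 y_4=0
S(3/4) = -9173/2304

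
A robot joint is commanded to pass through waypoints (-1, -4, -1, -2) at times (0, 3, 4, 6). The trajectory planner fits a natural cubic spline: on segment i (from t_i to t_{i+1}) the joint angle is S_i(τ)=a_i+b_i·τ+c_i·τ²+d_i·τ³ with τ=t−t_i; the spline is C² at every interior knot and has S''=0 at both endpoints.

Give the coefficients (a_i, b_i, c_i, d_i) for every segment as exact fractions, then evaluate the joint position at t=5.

  seg 0: a=-1 b=-259/94 c=0 d=55/282
  seg 1: a=-4 b=118/47 c=165/94 d=-119/94
  seg 2: a=-1 b=209/94 c=-96/47 d=16/47
S(5) = -45/94

Δ: Δ0=-1, Δ1=3, Δ2=-1/2
row 1: diag=8, rhs=24; c'=1/8, d'=3
row 2: denom=6−1·1/8=47/8; d'=(-21−1·3)/(47/8)=-192/47
back: M2=-192/47
back: M1=3−1/8·-192/47=165/47
M: M0=0, M1=165/47, M2=-192/47, M3=0
seg 0: a=-1, c=M0/2=0, d=(M1−M0)/(6·3)=55/282, b=Δ0−h0·(2M0+M1)/6=-259/94
seg 1: a=-4, c=M1/2=165/94, d=(M2−M1)/(6·1)=-119/94, b=Δ1−h1·(2M1+M2)/6=118/47
seg 2: a=-1, c=M2/2=-96/47, d=(M3−M2)/(6·2)=16/47, b=Δ2−h2·(2M2+M3)/6=209/94
t_q=5 → seg 2, τ=1; S=-1+209/94·τ+-96/47·τ²+16/47·τ³=-45/94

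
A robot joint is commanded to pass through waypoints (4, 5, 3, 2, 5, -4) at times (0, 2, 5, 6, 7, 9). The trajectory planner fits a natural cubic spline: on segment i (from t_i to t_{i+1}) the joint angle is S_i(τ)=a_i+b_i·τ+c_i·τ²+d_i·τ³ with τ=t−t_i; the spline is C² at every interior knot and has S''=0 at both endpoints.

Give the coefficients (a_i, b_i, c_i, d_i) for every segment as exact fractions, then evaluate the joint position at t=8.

  seg 0: a=4 b=5801/9438 c=0 d=-541/18876
  seg 1: a=5 b=2555/9438 c=-541/3146 d=-17/363
  seg 2: a=3 b=-19117/9438 c=-1867/3146 d=7640/4719
  seg 3: a=2 b=1411/858 c=13413/3146 d=-13723/4719
  seg 4: a=5 b=13661/9438 c=-14033/3146 d=14033/18876
S(8) = 17179/6292

Δ: Δ0=1/2, Δ1=-2/3, Δ2=-1, Δ3=3, Δ4=-9/2
row 1: diag=10, rhs=-7; c'=3/10, d'=-7/10
row 2: denom=8−3·3/10=71/10; d'=(-2−3·-7/10)/(71/10)=1/71
row 3: denom=4−1·10/71=274/71; d'=(24−1·1/71)/(274/71)=1703/274
row 4: denom=6−1·71/274=1573/274; d'=(-45−1·1703/274)/(1573/274)=-14033/1573
back: M4=-14033/1573
back: M3=1703/274−71/274·-14033/1573=13413/1573
back: M2=1/71−10/71·13413/1573=-1867/1573
back: M1=-7/10−3/10·-1867/1573=-541/1573
M: M0=0, M1=-541/1573, M2=-1867/1573, M3=13413/1573, M4=-14033/1573, M5=0
seg 0: a=4, c=M0/2=0, d=(M1−M0)/(6·2)=-541/18876, b=Δ0−h0·(2M0+M1)/6=5801/9438
seg 1: a=5, c=M1/2=-541/3146, d=(M2−M1)/(6·3)=-17/363, b=Δ1−h1·(2M1+M2)/6=2555/9438
seg 2: a=3, c=M2/2=-1867/3146, d=(M3−M2)/(6·1)=7640/4719, b=Δ2−h2·(2M2+M3)/6=-19117/9438
seg 3: a=2, c=M3/2=13413/3146, d=(M4−M3)/(6·1)=-13723/4719, b=Δ3−h3·(2M3+M4)/6=1411/858
seg 4: a=5, c=M4/2=-14033/3146, d=(M5−M4)/(6·2)=14033/18876, b=Δ4−h4·(2M4+M5)/6=13661/9438
t_q=8 → seg 4, τ=1; S=5+13661/9438·τ+-14033/3146·τ²+14033/18876·τ³=17179/6292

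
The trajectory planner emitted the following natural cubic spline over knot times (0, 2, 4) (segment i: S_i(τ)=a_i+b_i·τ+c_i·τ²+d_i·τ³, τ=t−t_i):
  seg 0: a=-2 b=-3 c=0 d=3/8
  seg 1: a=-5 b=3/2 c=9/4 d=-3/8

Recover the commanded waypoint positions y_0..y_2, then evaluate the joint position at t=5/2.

y_0=-2 y_1=-5 y_2=4
S(5/2) = -239/64

y_0 = S_0(0) = a_0 = -2
y_1 = S_1(0) = a_1 = -5
y_2 = S_1(2) = 4
t_q=5/2 is in segment 1 (τ=1/2); S_1(τ)=-239/64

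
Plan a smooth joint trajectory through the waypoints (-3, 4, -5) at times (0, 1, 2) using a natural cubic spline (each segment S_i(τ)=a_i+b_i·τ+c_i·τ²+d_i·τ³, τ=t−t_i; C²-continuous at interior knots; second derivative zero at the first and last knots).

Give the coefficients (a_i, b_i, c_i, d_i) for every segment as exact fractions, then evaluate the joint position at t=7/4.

Δ: Δ0=7, Δ1=-9
row 1: diag=4, rhs=-96; c'=1/4, d'=-24
back: M1=-24
M: M0=0, M1=-24, M2=0
seg 0: a=-3, c=M0/2=0, d=(M1−M0)/(6·1)=-4, b=Δ0−h0·(2M0+M1)/6=11
seg 1: a=4, c=M1/2=-12, d=(M2−M1)/(6·1)=4, b=Δ1−h1·(2M1+M2)/6=-1
t_q=7/4 → seg 1, τ=3/4; S=4+-1·τ+-12·τ²+4·τ³=-29/16

  seg 0: a=-3 b=11 c=0 d=-4
  seg 1: a=4 b=-1 c=-12 d=4
S(7/4) = -29/16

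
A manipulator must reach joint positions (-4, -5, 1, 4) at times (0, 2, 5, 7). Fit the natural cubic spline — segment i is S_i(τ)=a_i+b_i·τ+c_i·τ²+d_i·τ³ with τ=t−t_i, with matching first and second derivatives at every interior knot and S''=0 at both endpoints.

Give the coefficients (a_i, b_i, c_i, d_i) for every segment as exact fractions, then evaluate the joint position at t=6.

Δ: Δ0=-1/2, Δ1=2, Δ2=3/2
row 1: diag=10, rhs=15; c'=3/10, d'=3/2
row 2: denom=10−3·3/10=91/10; d'=(-3−3·3/2)/(91/10)=-75/91
back: M2=-75/91
back: M1=3/2−3/10·-75/91=159/91
M: M0=0, M1=159/91, M2=-75/91, M3=0
seg 0: a=-4, c=M0/2=0, d=(M1−M0)/(6·2)=53/364, b=Δ0−h0·(2M0+M1)/6=-197/182
seg 1: a=-5, c=M1/2=159/182, d=(M2−M1)/(6·3)=-1/7, b=Δ1−h1·(2M1+M2)/6=121/182
seg 2: a=1, c=M2/2=-75/182, d=(M3−M2)/(6·2)=25/364, b=Δ2−h2·(2M2+M3)/6=373/182
t_q=6 → seg 2, τ=1; S=1+373/182·τ+-75/182·τ²+25/364·τ³=985/364

  seg 0: a=-4 b=-197/182 c=0 d=53/364
  seg 1: a=-5 b=121/182 c=159/182 d=-1/7
  seg 2: a=1 b=373/182 c=-75/182 d=25/364
S(6) = 985/364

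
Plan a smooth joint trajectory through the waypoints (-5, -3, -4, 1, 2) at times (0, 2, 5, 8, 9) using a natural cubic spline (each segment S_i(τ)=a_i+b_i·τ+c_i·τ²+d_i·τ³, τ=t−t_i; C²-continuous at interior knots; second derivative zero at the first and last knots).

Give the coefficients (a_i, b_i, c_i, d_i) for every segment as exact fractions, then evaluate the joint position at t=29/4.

  seg 0: a=-5 b=569/399 c=0 d=-85/798
  seg 1: a=-3 b=59/399 c=-85/133 d=191/1197
  seg 2: a=-4 b=248/399 c=106/133 d=-179/1197
  seg 3: a=1 b=545/399 c=-73/133 d=73/399
S(29/4) = -121/448

Δ: Δ0=1, Δ1=-1/3, Δ2=5/3, Δ3=1
row 1: diag=10, rhs=-8; c'=3/10, d'=-4/5
row 2: denom=12−3·3/10=111/10; d'=(12−3·-4/5)/(111/10)=48/37
row 3: denom=8−3·10/37=266/37; d'=(-4−3·48/37)/(266/37)=-146/133
back: M3=-146/133
back: M2=48/37−10/37·-146/133=212/133
back: M1=-4/5−3/10·212/133=-170/133
M: M0=0, M1=-170/133, M2=212/133, M3=-146/133, M4=0
seg 0: a=-5, c=M0/2=0, d=(M1−M0)/(6·2)=-85/798, b=Δ0−h0·(2M0+M1)/6=569/399
seg 1: a=-3, c=M1/2=-85/133, d=(M2−M1)/(6·3)=191/1197, b=Δ1−h1·(2M1+M2)/6=59/399
seg 2: a=-4, c=M2/2=106/133, d=(M3−M2)/(6·3)=-179/1197, b=Δ2−h2·(2M2+M3)/6=248/399
seg 3: a=1, c=M3/2=-73/133, d=(M4−M3)/(6·1)=73/399, b=Δ3−h3·(2M3+M4)/6=545/399
t_q=29/4 → seg 2, τ=9/4; S=-4+248/399·τ+106/133·τ²+-179/1197·τ³=-121/448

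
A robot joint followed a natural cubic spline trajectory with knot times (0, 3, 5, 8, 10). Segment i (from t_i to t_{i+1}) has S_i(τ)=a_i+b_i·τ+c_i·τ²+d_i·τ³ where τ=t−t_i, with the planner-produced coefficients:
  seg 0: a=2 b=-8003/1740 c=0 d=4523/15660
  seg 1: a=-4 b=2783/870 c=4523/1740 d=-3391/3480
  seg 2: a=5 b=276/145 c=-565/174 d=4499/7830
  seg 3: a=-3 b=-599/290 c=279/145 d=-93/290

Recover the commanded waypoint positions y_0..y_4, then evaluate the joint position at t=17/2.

y_0 = S_0(0) = a_0 = 2
y_1 = S_1(0) = a_1 = -4
y_2 = S_2(0) = a_2 = 5
y_3 = S_3(0) = a_3 = -3
y_4 = S_3(2) = -2
t_q=17/2 is in segment 3 (τ=1/2); S_3(τ)=-8333/2320

y_0=2 y_1=-4 y_2=5 y_3=-3 y_4=-2
S(17/2) = -8333/2320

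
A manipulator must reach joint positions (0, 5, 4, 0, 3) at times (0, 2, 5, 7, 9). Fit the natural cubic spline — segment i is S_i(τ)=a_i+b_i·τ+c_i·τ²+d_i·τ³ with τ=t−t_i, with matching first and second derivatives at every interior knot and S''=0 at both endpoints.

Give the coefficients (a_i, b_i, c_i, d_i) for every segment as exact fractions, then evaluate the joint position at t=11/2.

Δ: Δ0=5/2, Δ1=-1/3, Δ2=-2, Δ3=3/2
row 1: diag=10, rhs=-17; c'=3/10, d'=-17/10
row 2: denom=10−3·3/10=91/10; d'=(-10−3·-17/10)/(91/10)=-7/13
row 3: denom=8−2·20/91=688/91; d'=(21−2·-7/13)/(688/91)=2009/688
back: M3=2009/688
back: M2=-7/13−20/91·2009/688=-203/172
back: M1=-17/10−3/10·-203/172=-463/344
M: M0=0, M1=-463/344, M2=-203/172, M3=2009/688, M4=0
seg 0: a=0, c=M0/2=0, d=(M1−M0)/(6·2)=-463/4128, b=Δ0−h0·(2M0+M1)/6=3043/1032
seg 1: a=5, c=M1/2=-463/688, d=(M2−M1)/(6·3)=19/2064, b=Δ1−h1·(2M1+M2)/6=827/516
seg 2: a=4, c=M2/2=-203/344, d=(M3−M2)/(6·2)=2821/8256, b=Δ2−h2·(2M2+M3)/6=-4513/2064
seg 3: a=0, c=M3/2=2009/1376, d=(M4−M3)/(6·2)=-2009/8256, b=Δ3−h3·(2M3+M4)/6=-461/1032
t_q=11/2 → seg 2, τ=1/2; S=4+-4513/2064·τ+-203/344·τ²+2821/8256·τ³=61687/22016

  seg 0: a=0 b=3043/1032 c=0 d=-463/4128
  seg 1: a=5 b=827/516 c=-463/688 d=19/2064
  seg 2: a=4 b=-4513/2064 c=-203/344 d=2821/8256
  seg 3: a=0 b=-461/1032 c=2009/1376 d=-2009/8256
S(11/2) = 61687/22016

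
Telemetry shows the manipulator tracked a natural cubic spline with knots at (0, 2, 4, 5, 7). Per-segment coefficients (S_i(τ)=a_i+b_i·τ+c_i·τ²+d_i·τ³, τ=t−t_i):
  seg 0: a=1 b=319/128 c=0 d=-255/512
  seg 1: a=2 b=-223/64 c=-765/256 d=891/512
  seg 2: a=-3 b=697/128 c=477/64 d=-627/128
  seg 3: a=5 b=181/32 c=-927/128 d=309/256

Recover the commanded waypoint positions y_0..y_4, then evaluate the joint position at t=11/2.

y_0=1 y_1=2 y_2=-3 y_3=5 y_4=-3
S(11/2) = 12633/2048

y_0 = S_0(0) = a_0 = 1
y_1 = S_1(0) = a_1 = 2
y_2 = S_2(0) = a_2 = -3
y_3 = S_3(0) = a_3 = 5
y_4 = S_3(2) = -3
t_q=11/2 is in segment 3 (τ=1/2); S_3(τ)=12633/2048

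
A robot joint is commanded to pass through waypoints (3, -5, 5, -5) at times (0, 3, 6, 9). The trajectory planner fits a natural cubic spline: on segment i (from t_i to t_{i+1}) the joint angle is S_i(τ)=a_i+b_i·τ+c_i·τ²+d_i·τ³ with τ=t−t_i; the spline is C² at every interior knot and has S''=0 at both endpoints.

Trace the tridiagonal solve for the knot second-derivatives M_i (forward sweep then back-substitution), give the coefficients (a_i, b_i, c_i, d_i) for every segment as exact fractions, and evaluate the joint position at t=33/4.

Δ: Δ0=-8/3, Δ1=10/3, Δ2=-10/3
row 1: diag=12, rhs=36; c'=1/4, d'=3
row 2: denom=12−3·1/4=45/4; d'=(-40−3·3)/(45/4)=-196/45
back: M2=-196/45
back: M1=3−1/4·-196/45=184/45
M: M0=0, M1=184/45, M2=-196/45, M3=0
seg 0: a=3, c=M0/2=0, d=(M1−M0)/(6·3)=92/405, b=Δ0−h0·(2M0+M1)/6=-212/45
seg 1: a=-5, c=M1/2=92/45, d=(M2−M1)/(6·3)=-38/81, b=Δ1−h1·(2M1+M2)/6=64/45
seg 2: a=5, c=M2/2=-98/45, d=(M3−M2)/(6·3)=98/405, b=Δ2−h2·(2M2+M3)/6=46/45
t_q=33/4 → seg 2, τ=9/4; S=5+46/45·τ+-98/45·τ²+98/405·τ³=-31/32

  seg 0: a=3 b=-212/45 c=0 d=92/405
  seg 1: a=-5 b=64/45 c=92/45 d=-38/81
  seg 2: a=5 b=46/45 c=-98/45 d=98/405
S(33/4) = -31/32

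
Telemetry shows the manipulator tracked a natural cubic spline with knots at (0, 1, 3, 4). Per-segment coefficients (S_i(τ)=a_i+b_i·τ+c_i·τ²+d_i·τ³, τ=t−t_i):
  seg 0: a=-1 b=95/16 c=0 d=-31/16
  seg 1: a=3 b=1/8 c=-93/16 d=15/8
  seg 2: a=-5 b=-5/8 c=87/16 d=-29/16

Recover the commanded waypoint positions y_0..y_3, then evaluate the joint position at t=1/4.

y_0=-1 y_1=3 y_2=-5 y_3=-2
S(1/4) = 465/1024

y_0 = S_0(0) = a_0 = -1
y_1 = S_1(0) = a_1 = 3
y_2 = S_2(0) = a_2 = -5
y_3 = S_2(1) = -2
t_q=1/4 is in segment 0 (τ=1/4); S_0(τ)=465/1024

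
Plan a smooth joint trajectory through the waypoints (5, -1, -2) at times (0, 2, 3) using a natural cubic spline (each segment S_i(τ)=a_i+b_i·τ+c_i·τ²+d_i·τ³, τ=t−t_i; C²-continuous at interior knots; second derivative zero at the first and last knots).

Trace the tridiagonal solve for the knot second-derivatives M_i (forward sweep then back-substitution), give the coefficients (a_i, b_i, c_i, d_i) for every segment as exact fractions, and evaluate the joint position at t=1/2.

  seg 0: a=5 b=-11/3 c=0 d=1/6
  seg 1: a=-1 b=-5/3 c=1 d=-1/3
S(1/2) = 51/16

Δ: Δ0=-3, Δ1=-1
row 1: diag=6, rhs=12; c'=1/6, d'=2
back: M1=2
M: M0=0, M1=2, M2=0
seg 0: a=5, c=M0/2=0, d=(M1−M0)/(6·2)=1/6, b=Δ0−h0·(2M0+M1)/6=-11/3
seg 1: a=-1, c=M1/2=1, d=(M2−M1)/(6·1)=-1/3, b=Δ1−h1·(2M1+M2)/6=-5/3
t_q=1/2 → seg 0, τ=1/2; S=5+-11/3·τ+0·τ²+1/6·τ³=51/16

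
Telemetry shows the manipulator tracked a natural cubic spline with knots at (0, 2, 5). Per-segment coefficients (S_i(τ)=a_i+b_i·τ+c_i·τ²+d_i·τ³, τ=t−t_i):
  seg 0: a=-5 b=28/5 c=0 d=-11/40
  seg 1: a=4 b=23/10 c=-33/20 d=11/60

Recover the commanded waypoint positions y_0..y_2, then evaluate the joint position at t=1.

y_0 = S_0(0) = a_0 = -5
y_1 = S_1(0) = a_1 = 4
y_2 = S_1(3) = 1
t_q=1 is in segment 0 (τ=1); S_0(τ)=13/40

y_0=-5 y_1=4 y_2=1
S(1) = 13/40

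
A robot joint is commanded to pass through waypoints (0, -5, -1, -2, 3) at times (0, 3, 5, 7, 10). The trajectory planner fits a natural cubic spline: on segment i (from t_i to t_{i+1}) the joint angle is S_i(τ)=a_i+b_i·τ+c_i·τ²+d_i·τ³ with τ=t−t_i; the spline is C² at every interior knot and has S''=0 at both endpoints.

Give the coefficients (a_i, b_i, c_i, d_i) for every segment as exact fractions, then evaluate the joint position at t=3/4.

Δ: Δ0=-5/3, Δ1=2, Δ2=-1/2, Δ3=5/3
row 1: diag=10, rhs=22; c'=1/5, d'=11/5
row 2: denom=8−2·1/5=38/5; d'=(-15−2·11/5)/(38/5)=-97/38
row 3: denom=10−2·5/19=180/19; d'=(13−2·-97/38)/(180/19)=86/45
back: M3=86/45
back: M2=-97/38−5/19·86/45=-55/18
back: M1=11/5−1/5·-55/18=253/90
M: M0=0, M1=253/90, M2=-55/18, M3=86/45, M4=0
seg 0: a=0, c=M0/2=0, d=(M1−M0)/(6·3)=253/1620, b=Δ0−h0·(2M0+M1)/6=-553/180
seg 1: a=-5, c=M1/2=253/180, d=(M2−M1)/(6·2)=-22/45, b=Δ1−h1·(2M1+M2)/6=103/90
seg 2: a=-1, c=M2/2=-55/36, d=(M3−M2)/(6·2)=149/360, b=Δ2−h2·(2M2+M3)/6=9/10
seg 3: a=-2, c=M3/2=43/45, d=(M4−M3)/(6·3)=-43/405, b=Δ3−h3·(2M3+M4)/6=-11/45
t_q=3/4 → seg 0, τ=3/4; S=0+-553/180·τ+0·τ²+253/1620·τ³=-573/256

  seg 0: a=0 b=-553/180 c=0 d=253/1620
  seg 1: a=-5 b=103/90 c=253/180 d=-22/45
  seg 2: a=-1 b=9/10 c=-55/36 d=149/360
  seg 3: a=-2 b=-11/45 c=43/45 d=-43/405
S(3/4) = -573/256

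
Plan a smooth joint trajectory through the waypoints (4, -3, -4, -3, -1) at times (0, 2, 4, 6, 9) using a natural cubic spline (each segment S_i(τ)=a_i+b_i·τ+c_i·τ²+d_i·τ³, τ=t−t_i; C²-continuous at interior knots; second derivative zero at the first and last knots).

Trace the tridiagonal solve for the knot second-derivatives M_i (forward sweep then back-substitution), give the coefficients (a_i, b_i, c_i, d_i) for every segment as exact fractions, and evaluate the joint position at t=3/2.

Δ: Δ0=-7/2, Δ1=-1/2, Δ2=1/2, Δ3=2/3
row 1: diag=8, rhs=18; c'=1/4, d'=9/4
row 2: denom=8−2·1/4=15/2; d'=(6−2·9/4)/(15/2)=1/5
row 3: denom=10−2·4/15=142/15; d'=(1−2·1/5)/(142/15)=9/142
back: M3=9/142
back: M2=1/5−4/15·9/142=13/71
back: M1=9/4−1/4·13/71=313/142
M: M0=0, M1=313/142, M2=13/71, M3=9/142, M4=0
seg 0: a=4, c=M0/2=0, d=(M1−M0)/(6·2)=313/1704, b=Δ0−h0·(2M0+M1)/6=-902/213
seg 1: a=-3, c=M1/2=313/284, d=(M2−M1)/(6·2)=-287/1704, b=Δ1−h1·(2M1+M2)/6=-865/426
seg 2: a=-4, c=M2/2=13/142, d=(M3−M2)/(6·2)=-17/1704, b=Δ2−h2·(2M2+M3)/6=76/213
seg 3: a=-3, c=M3/2=9/284, d=(M4−M3)/(6·3)=-1/284, b=Δ3−h3·(2M3+M4)/6=257/426
t_q=3/2 → seg 0, τ=3/2; S=4+-902/213·τ+0·τ²+313/1704·τ³=-7871/4544

  seg 0: a=4 b=-902/213 c=0 d=313/1704
  seg 1: a=-3 b=-865/426 c=313/284 d=-287/1704
  seg 2: a=-4 b=76/213 c=13/142 d=-17/1704
  seg 3: a=-3 b=257/426 c=9/284 d=-1/284
S(3/2) = -7871/4544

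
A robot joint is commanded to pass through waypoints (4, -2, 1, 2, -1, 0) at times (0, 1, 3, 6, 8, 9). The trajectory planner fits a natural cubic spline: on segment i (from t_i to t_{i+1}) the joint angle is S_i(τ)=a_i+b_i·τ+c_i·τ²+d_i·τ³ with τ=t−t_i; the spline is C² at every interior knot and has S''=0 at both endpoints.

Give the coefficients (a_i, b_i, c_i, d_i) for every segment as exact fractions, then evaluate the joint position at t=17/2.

Δ: Δ0=-6, Δ1=3/2, Δ2=1/3, Δ3=-3/2, Δ4=1
row 1: diag=6, rhs=45; c'=1/3, d'=15/2
row 2: denom=10−2·1/3=28/3; d'=(-7−2·15/2)/(28/3)=-33/14
row 3: denom=10−3·9/28=253/28; d'=(-11−3·-33/14)/(253/28)=-10/23
row 4: denom=6−2·56/253=1406/253; d'=(15−2·-10/23)/(1406/253)=4015/1406
back: M4=4015/1406
back: M3=-10/23−56/253·4015/1406=-750/703
back: M2=-33/14−9/28·-750/703=-1416/703
back: M1=15/2−1/3·-1416/703=11489/1406
M: M0=0, M1=11489/1406, M2=-1416/703, M3=-750/703, M4=4015/1406, M5=0
seg 0: a=4, c=M0/2=0, d=(M1−M0)/(6·1)=11489/8436, b=Δ0−h0·(2M0+M1)/6=-62105/8436
seg 1: a=-2, c=M1/2=11489/2812, d=(M2−M1)/(6·2)=-14321/16872, b=Δ1−h1·(2M1+M2)/6=-13819/4218
seg 2: a=1, c=M2/2=-708/703, d=(M3−M2)/(6·3)=1/19, b=Δ2−h2·(2M2+M3)/6=6076/2109
seg 3: a=2, c=M3/2=-375/703, d=(M4−M3)/(6·2)=5515/16872, b=Δ3−h3·(2M3+M4)/6=-3671/2109
seg 4: a=-1, c=M4/2=4015/2812, d=(M5−M4)/(6·1)=-4015/8436, b=Δ4−h4·(2M4+M5)/6=203/4218
t_q=17/2 → seg 4, τ=1/2; S=-1+203/4218·τ+4015/2812·τ²+-4015/8436·τ³=-15263/22496

  seg 0: a=4 b=-62105/8436 c=0 d=11489/8436
  seg 1: a=-2 b=-13819/4218 c=11489/2812 d=-14321/16872
  seg 2: a=1 b=6076/2109 c=-708/703 d=1/19
  seg 3: a=2 b=-3671/2109 c=-375/703 d=5515/16872
  seg 4: a=-1 b=203/4218 c=4015/2812 d=-4015/8436
S(17/2) = -15263/22496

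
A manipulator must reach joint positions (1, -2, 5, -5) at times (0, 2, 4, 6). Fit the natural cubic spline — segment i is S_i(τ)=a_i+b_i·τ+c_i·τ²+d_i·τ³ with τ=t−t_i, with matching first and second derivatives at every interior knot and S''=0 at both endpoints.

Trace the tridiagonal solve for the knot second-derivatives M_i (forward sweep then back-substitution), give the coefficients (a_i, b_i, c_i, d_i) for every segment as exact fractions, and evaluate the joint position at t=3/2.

  seg 0: a=1 b=-17/5 c=0 d=19/40
  seg 1: a=-2 b=23/10 c=57/20 d=-9/8
  seg 2: a=5 b=1/5 c=-39/10 d=13/20
S(3/2) = -799/320

Δ: Δ0=-3/2, Δ1=7/2, Δ2=-5
row 1: diag=8, rhs=30; c'=1/4, d'=15/4
row 2: denom=8−2·1/4=15/2; d'=(-51−2·15/4)/(15/2)=-39/5
back: M2=-39/5
back: M1=15/4−1/4·-39/5=57/10
M: M0=0, M1=57/10, M2=-39/5, M3=0
seg 0: a=1, c=M0/2=0, d=(M1−M0)/(6·2)=19/40, b=Δ0−h0·(2M0+M1)/6=-17/5
seg 1: a=-2, c=M1/2=57/20, d=(M2−M1)/(6·2)=-9/8, b=Δ1−h1·(2M1+M2)/6=23/10
seg 2: a=5, c=M2/2=-39/10, d=(M3−M2)/(6·2)=13/20, b=Δ2−h2·(2M2+M3)/6=1/5
t_q=3/2 → seg 0, τ=3/2; S=1+-17/5·τ+0·τ²+19/40·τ³=-799/320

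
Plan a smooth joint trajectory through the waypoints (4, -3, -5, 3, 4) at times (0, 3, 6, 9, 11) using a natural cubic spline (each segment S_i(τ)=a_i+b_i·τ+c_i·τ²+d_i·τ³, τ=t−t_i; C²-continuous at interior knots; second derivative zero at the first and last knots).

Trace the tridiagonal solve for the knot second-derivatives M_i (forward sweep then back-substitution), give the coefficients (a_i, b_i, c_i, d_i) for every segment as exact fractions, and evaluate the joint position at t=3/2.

  seg 0: a=4 b=-2063/828 c=0 d=131/7452
  seg 1: a=-3 b=-835/414 c=131/828 d=725/7452
  seg 2: a=-5 b=1291/828 c=214/207 d=-1651/7452
  seg 3: a=3 b=737/414 c=-265/276 d=265/1656
S(3/2) = 237/736

Δ: Δ0=-7/3, Δ1=-2/3, Δ2=8/3, Δ3=1/2
row 1: diag=12, rhs=10; c'=1/4, d'=5/6
row 2: denom=12−3·1/4=45/4; d'=(20−3·5/6)/(45/4)=14/9
row 3: denom=10−3·4/15=46/5; d'=(-13−3·14/9)/(46/5)=-265/138
back: M3=-265/138
back: M2=14/9−4/15·-265/138=428/207
back: M1=5/6−1/4·428/207=131/414
M: M0=0, M1=131/414, M2=428/207, M3=-265/138, M4=0
seg 0: a=4, c=M0/2=0, d=(M1−M0)/(6·3)=131/7452, b=Δ0−h0·(2M0+M1)/6=-2063/828
seg 1: a=-3, c=M1/2=131/828, d=(M2−M1)/(6·3)=725/7452, b=Δ1−h1·(2M1+M2)/6=-835/414
seg 2: a=-5, c=M2/2=214/207, d=(M3−M2)/(6·3)=-1651/7452, b=Δ2−h2·(2M2+M3)/6=1291/828
seg 3: a=3, c=M3/2=-265/276, d=(M4−M3)/(6·2)=265/1656, b=Δ3−h3·(2M3+M4)/6=737/414
t_q=3/2 → seg 0, τ=3/2; S=4+-2063/828·τ+0·τ²+131/7452·τ³=237/736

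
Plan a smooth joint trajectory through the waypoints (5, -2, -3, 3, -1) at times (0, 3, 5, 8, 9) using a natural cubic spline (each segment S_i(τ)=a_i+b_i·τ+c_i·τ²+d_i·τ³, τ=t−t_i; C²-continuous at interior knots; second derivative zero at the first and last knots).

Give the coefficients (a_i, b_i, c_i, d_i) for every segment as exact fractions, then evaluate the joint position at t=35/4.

Δ: Δ0=-7/3, Δ1=-1/2, Δ2=2, Δ3=-4
row 1: diag=10, rhs=11; c'=1/5, d'=11/10
row 2: denom=10−2·1/5=48/5; d'=(15−2·11/10)/(48/5)=4/3
row 3: denom=8−3·5/16=113/16; d'=(-36−3·4/3)/(113/16)=-640/113
back: M3=-640/113
back: M2=4/3−5/16·-640/113=1052/339
back: M1=11/10−1/5·1052/339=325/678
M: M0=0, M1=325/678, M2=1052/339, M3=-640/113, M4=0
seg 0: a=5, c=M0/2=0, d=(M1−M0)/(6·3)=325/12204, b=Δ0−h0·(2M0+M1)/6=-1163/452
seg 1: a=-2, c=M1/2=325/1356, d=(M2−M1)/(6·2)=593/2712, b=Δ1−h1·(2M1+M2)/6=-419/226
seg 2: a=-3, c=M2/2=526/339, d=(M3−M2)/(6·3)=-1486/3051, b=Δ2−h2·(2M2+M3)/6=586/339
seg 3: a=3, c=M3/2=-320/113, d=(M4−M3)/(6·1)=320/339, b=Δ3−h3·(2M3+M4)/6=-716/339
t_q=35/4 → seg 3, τ=3/4; S=3+-716/339·τ+-320/113·τ²+320/339·τ³=25/113

  seg 0: a=5 b=-1163/452 c=0 d=325/12204
  seg 1: a=-2 b=-419/226 c=325/1356 d=593/2712
  seg 2: a=-3 b=586/339 c=526/339 d=-1486/3051
  seg 3: a=3 b=-716/339 c=-320/113 d=320/339
S(35/4) = 25/113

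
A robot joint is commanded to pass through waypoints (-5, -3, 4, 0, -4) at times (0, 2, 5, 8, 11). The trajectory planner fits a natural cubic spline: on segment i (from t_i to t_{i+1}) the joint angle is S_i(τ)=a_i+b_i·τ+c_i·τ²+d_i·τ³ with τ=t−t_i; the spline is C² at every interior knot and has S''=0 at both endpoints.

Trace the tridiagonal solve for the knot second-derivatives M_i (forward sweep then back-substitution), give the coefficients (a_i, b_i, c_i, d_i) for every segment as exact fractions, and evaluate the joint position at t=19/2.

Δ: Δ0=1, Δ1=7/3, Δ2=-4/3, Δ3=-4/3
row 1: diag=10, rhs=8; c'=3/10, d'=4/5
row 2: denom=12−3·3/10=111/10; d'=(-22−3·4/5)/(111/10)=-244/111
row 3: denom=12−3·10/37=414/37; d'=(0−3·-244/111)/(414/37)=122/207
back: M3=122/207
back: M2=-244/111−10/37·122/207=-488/207
back: M1=4/5−3/10·-488/207=104/69
M: M0=0, M1=104/69, M2=-488/207, M3=122/207, M4=0
seg 0: a=-5, c=M0/2=0, d=(M1−M0)/(6·2)=26/207, b=Δ0−h0·(2M0+M1)/6=103/207
seg 1: a=-3, c=M1/2=52/69, d=(M2−M1)/(6·3)=-400/1863, b=Δ1−h1·(2M1+M2)/6=415/207
seg 2: a=4, c=M2/2=-244/207, d=(M3−M2)/(6·3)=305/1863, b=Δ2−h2·(2M2+M3)/6=151/207
seg 3: a=0, c=M3/2=61/207, d=(M4−M3)/(6·3)=-61/1863, b=Δ3−h3·(2M3+M4)/6=-398/207
t_q=19/2 → seg 3, τ=3/2; S=0+-398/207·τ+61/207·τ²+-61/1863·τ³=-429/184

  seg 0: a=-5 b=103/207 c=0 d=26/207
  seg 1: a=-3 b=415/207 c=52/69 d=-400/1863
  seg 2: a=4 b=151/207 c=-244/207 d=305/1863
  seg 3: a=0 b=-398/207 c=61/207 d=-61/1863
S(19/2) = -429/184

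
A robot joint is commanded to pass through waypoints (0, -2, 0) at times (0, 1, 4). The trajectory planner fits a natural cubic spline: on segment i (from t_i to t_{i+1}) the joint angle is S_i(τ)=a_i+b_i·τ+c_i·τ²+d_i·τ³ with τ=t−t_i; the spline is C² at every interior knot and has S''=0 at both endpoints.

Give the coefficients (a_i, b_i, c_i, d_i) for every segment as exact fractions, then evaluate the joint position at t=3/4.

Δ: Δ0=-2, Δ1=2/3
row 1: diag=8, rhs=16; c'=3/8, d'=2
back: M1=2
M: M0=0, M1=2, M2=0
seg 0: a=0, c=M0/2=0, d=(M1−M0)/(6·1)=1/3, b=Δ0−h0·(2M0+M1)/6=-7/3
seg 1: a=-2, c=M1/2=1, d=(M2−M1)/(6·3)=-1/9, b=Δ1−h1·(2M1+M2)/6=-4/3
t_q=3/4 → seg 0, τ=3/4; S=0+-7/3·τ+0·τ²+1/3·τ³=-103/64

  seg 0: a=0 b=-7/3 c=0 d=1/3
  seg 1: a=-2 b=-4/3 c=1 d=-1/9
S(3/4) = -103/64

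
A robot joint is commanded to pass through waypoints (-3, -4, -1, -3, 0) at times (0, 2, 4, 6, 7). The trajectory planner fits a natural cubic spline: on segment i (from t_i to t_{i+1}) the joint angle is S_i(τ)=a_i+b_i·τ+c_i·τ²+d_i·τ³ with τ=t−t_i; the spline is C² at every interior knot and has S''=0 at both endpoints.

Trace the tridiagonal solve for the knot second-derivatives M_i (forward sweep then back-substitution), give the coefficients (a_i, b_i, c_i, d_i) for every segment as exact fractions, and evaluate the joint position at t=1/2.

  seg 0: a=-3 b=-54/41 c=0 d=67/328
  seg 1: a=-4 b=93/82 c=201/164 d=-171/328
  seg 2: a=-1 b=-9/41 c=-78/41 d=31/41
  seg 3: a=-3 b=51/41 c=108/41 d=-36/41
S(1/2) = -9533/2624

Δ: Δ0=-1/2, Δ1=3/2, Δ2=-1, Δ3=3
row 1: diag=8, rhs=12; c'=1/4, d'=3/2
row 2: denom=8−2·1/4=15/2; d'=(-15−2·3/2)/(15/2)=-12/5
row 3: denom=6−2·4/15=82/15; d'=(24−2·-12/5)/(82/15)=216/41
back: M3=216/41
back: M2=-12/5−4/15·216/41=-156/41
back: M1=3/2−1/4·-156/41=201/82
M: M0=0, M1=201/82, M2=-156/41, M3=216/41, M4=0
seg 0: a=-3, c=M0/2=0, d=(M1−M0)/(6·2)=67/328, b=Δ0−h0·(2M0+M1)/6=-54/41
seg 1: a=-4, c=M1/2=201/164, d=(M2−M1)/(6·2)=-171/328, b=Δ1−h1·(2M1+M2)/6=93/82
seg 2: a=-1, c=M2/2=-78/41, d=(M3−M2)/(6·2)=31/41, b=Δ2−h2·(2M2+M3)/6=-9/41
seg 3: a=-3, c=M3/2=108/41, d=(M4−M3)/(6·1)=-36/41, b=Δ3−h3·(2M3+M4)/6=51/41
t_q=1/2 → seg 0, τ=1/2; S=-3+-54/41·τ+0·τ²+67/328·τ³=-9533/2624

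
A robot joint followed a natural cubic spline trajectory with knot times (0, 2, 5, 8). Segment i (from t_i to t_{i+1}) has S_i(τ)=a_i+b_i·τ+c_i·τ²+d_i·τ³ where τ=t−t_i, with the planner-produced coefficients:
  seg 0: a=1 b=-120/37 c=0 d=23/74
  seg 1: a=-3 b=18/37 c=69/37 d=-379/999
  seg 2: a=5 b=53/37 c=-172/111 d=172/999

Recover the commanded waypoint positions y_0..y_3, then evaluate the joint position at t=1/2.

y_0 = S_0(0) = a_0 = 1
y_1 = S_1(0) = a_1 = -3
y_2 = S_2(0) = a_2 = 5
y_3 = S_2(3) = 0
t_q=1/2 is in segment 0 (τ=1/2); S_0(τ)=-345/592

y_0=1 y_1=-3 y_2=5 y_3=0
S(1/2) = -345/592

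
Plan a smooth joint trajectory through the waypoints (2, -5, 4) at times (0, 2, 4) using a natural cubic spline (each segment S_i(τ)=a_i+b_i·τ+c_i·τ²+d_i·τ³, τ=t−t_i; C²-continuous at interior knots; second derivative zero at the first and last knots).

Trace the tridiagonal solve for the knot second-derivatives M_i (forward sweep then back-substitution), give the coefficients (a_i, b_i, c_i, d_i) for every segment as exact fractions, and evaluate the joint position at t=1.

Δ: Δ0=-7/2, Δ1=9/2
row 1: diag=8, rhs=48; c'=1/4, d'=6
back: M1=6
M: M0=0, M1=6, M2=0
seg 0: a=2, c=M0/2=0, d=(M1−M0)/(6·2)=1/2, b=Δ0−h0·(2M0+M1)/6=-11/2
seg 1: a=-5, c=M1/2=3, d=(M2−M1)/(6·2)=-1/2, b=Δ1−h1·(2M1+M2)/6=1/2
t_q=1 → seg 0, τ=1; S=2+-11/2·τ+0·τ²+1/2·τ³=-3

  seg 0: a=2 b=-11/2 c=0 d=1/2
  seg 1: a=-5 b=1/2 c=3 d=-1/2
S(1) = -3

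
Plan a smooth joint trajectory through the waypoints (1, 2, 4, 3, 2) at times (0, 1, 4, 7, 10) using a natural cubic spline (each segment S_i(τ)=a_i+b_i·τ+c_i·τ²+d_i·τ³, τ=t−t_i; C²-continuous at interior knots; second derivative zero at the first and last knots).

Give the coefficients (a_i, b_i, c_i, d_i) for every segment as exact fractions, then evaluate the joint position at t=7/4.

Δ: Δ0=1, Δ1=2/3, Δ2=-1/3, Δ3=-1/3
row 1: diag=8, rhs=-2; c'=3/8, d'=-1/4
row 2: denom=12−3·3/8=87/8; d'=(-6−3·-1/4)/(87/8)=-14/29
row 3: denom=12−3·8/29=324/29; d'=(0−3·-14/29)/(324/29)=7/54
back: M3=7/54
back: M2=-14/29−8/29·7/54=-14/27
back: M1=-1/4−3/8·-14/27=-1/18
M: M0=0, M1=-1/18, M2=-14/27, M3=7/54, M4=0
seg 0: a=1, c=M0/2=0, d=(M1−M0)/(6·1)=-1/108, b=Δ0−h0·(2M0+M1)/6=109/108
seg 1: a=2, c=M1/2=-1/36, d=(M2−M1)/(6·3)=-25/972, b=Δ1−h1·(2M1+M2)/6=53/54
seg 2: a=4, c=M2/2=-7/27, d=(M3−M2)/(6·3)=35/972, b=Δ2−h2·(2M2+M3)/6=13/108
seg 3: a=3, c=M3/2=7/108, d=(M4−M3)/(6·3)=-7/972, b=Δ3−h3·(2M3+M4)/6=-25/54
t_q=7/4 → seg 1, τ=3/4; S=2+53/54·τ+-1/36·τ²+-25/972·τ³=2081/768

  seg 0: a=1 b=109/108 c=0 d=-1/108
  seg 1: a=2 b=53/54 c=-1/36 d=-25/972
  seg 2: a=4 b=13/108 c=-7/27 d=35/972
  seg 3: a=3 b=-25/54 c=7/108 d=-7/972
S(7/4) = 2081/768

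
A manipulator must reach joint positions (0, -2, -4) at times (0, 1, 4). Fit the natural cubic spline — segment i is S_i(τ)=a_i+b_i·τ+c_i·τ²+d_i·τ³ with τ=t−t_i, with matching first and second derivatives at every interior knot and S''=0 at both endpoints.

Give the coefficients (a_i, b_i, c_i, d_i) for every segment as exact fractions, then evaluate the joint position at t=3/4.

  seg 0: a=0 b=-13/6 c=0 d=1/6
  seg 1: a=-2 b=-5/3 c=1/2 d=-1/18
S(3/4) = -199/128

Δ: Δ0=-2, Δ1=-2/3
row 1: diag=8, rhs=8; c'=3/8, d'=1
back: M1=1
M: M0=0, M1=1, M2=0
seg 0: a=0, c=M0/2=0, d=(M1−M0)/(6·1)=1/6, b=Δ0−h0·(2M0+M1)/6=-13/6
seg 1: a=-2, c=M1/2=1/2, d=(M2−M1)/(6·3)=-1/18, b=Δ1−h1·(2M1+M2)/6=-5/3
t_q=3/4 → seg 0, τ=3/4; S=0+-13/6·τ+0·τ²+1/6·τ³=-199/128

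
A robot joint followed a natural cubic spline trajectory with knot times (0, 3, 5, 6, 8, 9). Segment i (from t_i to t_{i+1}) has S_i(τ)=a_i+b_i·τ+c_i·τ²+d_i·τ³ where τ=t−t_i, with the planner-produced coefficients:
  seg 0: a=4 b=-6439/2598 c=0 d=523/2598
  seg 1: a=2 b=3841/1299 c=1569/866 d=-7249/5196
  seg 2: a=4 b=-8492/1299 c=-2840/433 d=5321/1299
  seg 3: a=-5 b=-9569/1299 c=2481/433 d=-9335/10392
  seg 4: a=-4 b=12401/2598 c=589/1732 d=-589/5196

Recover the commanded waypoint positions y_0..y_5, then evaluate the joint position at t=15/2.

y_0 = S_0(0) = a_0 = 4
y_1 = S_1(0) = a_1 = 2
y_2 = S_2(0) = a_2 = 4
y_3 = S_3(0) = a_3 = -5
y_4 = S_4(0) = a_4 = -4
y_5 = S_4(1) = 1
t_q=15/2 is in segment 3 (τ=3/2); S_3(τ)=-171519/27712

y_0=4 y_1=2 y_2=4 y_3=-5 y_4=-4 y_5=1
S(15/2) = -171519/27712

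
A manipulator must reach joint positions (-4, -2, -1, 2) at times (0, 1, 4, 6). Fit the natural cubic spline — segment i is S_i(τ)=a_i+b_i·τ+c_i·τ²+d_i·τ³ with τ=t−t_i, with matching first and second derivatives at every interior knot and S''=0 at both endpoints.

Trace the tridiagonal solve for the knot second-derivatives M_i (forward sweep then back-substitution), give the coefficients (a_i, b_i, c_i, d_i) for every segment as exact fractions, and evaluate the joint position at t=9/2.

Δ: Δ0=2, Δ1=1/3, Δ2=3/2
row 1: diag=8, rhs=-10; c'=3/8, d'=-5/4
row 2: denom=10−3·3/8=71/8; d'=(7−3·-5/4)/(71/8)=86/71
back: M2=86/71
back: M1=-5/4−3/8·86/71=-121/71
M: M0=0, M1=-121/71, M2=86/71, M3=0
seg 0: a=-4, c=M0/2=0, d=(M1−M0)/(6·1)=-121/426, b=Δ0−h0·(2M0+M1)/6=973/426
seg 1: a=-2, c=M1/2=-121/142, d=(M2−M1)/(6·3)=23/142, b=Δ1−h1·(2M1+M2)/6=305/213
seg 2: a=-1, c=M2/2=43/71, d=(M3−M2)/(6·2)=-43/426, b=Δ2−h2·(2M2+M3)/6=295/426
t_q=9/2 → seg 2, τ=1/2; S=-1+295/426·τ+43/71·τ²+-43/426·τ³=-585/1136

  seg 0: a=-4 b=973/426 c=0 d=-121/426
  seg 1: a=-2 b=305/213 c=-121/142 d=23/142
  seg 2: a=-1 b=295/426 c=43/71 d=-43/426
S(9/2) = -585/1136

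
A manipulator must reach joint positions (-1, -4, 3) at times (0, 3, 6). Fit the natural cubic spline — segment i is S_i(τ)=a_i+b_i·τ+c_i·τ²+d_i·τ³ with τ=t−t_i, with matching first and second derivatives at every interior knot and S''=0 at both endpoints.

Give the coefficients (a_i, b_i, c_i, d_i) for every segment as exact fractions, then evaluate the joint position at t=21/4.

  seg 0: a=-1 b=-11/6 c=0 d=5/54
  seg 1: a=-4 b=2/3 c=5/6 d=-5/54
S(21/4) = 85/128

Δ: Δ0=-1, Δ1=7/3
row 1: diag=12, rhs=20; c'=1/4, d'=5/3
back: M1=5/3
M: M0=0, M1=5/3, M2=0
seg 0: a=-1, c=M0/2=0, d=(M1−M0)/(6·3)=5/54, b=Δ0−h0·(2M0+M1)/6=-11/6
seg 1: a=-4, c=M1/2=5/6, d=(M2−M1)/(6·3)=-5/54, b=Δ1−h1·(2M1+M2)/6=2/3
t_q=21/4 → seg 1, τ=9/4; S=-4+2/3·τ+5/6·τ²+-5/54·τ³=85/128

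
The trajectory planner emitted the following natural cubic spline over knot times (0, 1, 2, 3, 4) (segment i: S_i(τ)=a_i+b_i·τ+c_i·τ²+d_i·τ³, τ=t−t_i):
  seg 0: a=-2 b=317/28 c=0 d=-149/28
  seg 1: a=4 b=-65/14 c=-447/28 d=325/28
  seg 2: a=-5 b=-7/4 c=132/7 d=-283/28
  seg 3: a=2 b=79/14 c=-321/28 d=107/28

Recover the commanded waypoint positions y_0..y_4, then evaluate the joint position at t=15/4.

y_0 = S_0(0) = a_0 = -2
y_1 = S_1(0) = a_1 = 4
y_2 = S_2(0) = a_2 = -5
y_3 = S_3(0) = a_3 = 2
y_4 = S_3(1) = 0
t_q=15/4 is in segment 3 (τ=3/4); S_3(τ)=2501/1792

y_0=-2 y_1=4 y_2=-5 y_3=2 y_4=0
S(15/4) = 2501/1792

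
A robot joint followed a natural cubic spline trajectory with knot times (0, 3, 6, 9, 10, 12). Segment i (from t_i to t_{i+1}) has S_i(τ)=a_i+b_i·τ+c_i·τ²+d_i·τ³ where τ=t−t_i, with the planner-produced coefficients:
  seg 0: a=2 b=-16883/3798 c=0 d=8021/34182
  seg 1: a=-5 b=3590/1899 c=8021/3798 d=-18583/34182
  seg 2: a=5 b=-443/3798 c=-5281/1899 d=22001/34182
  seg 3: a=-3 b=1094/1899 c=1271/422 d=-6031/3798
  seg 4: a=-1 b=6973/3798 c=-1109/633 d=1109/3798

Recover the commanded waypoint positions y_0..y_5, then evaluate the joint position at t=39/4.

y_0 = S_0(0) = a_0 = 2
y_1 = S_1(0) = a_1 = -5
y_2 = S_2(0) = a_2 = 5
y_3 = S_3(0) = a_3 = -3
y_4 = S_4(0) = a_4 = -1
y_5 = S_4(2) = -2
t_q=39/4 is in segment 3 (τ=3/4); S_3(τ)=-125075/81024

y_0=2 y_1=-5 y_2=5 y_3=-3 y_4=-1 y_5=-2
S(39/4) = -125075/81024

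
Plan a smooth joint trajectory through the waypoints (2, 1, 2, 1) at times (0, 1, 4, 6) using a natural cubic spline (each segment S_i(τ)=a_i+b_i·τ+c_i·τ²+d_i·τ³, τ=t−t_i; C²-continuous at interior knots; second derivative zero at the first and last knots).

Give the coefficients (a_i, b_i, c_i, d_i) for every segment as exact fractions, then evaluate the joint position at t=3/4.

Δ: Δ0=-1, Δ1=1/3, Δ2=-1/2
row 1: diag=8, rhs=8; c'=3/8, d'=1
row 2: denom=10−3·3/8=71/8; d'=(-5−3·1)/(71/8)=-64/71
back: M2=-64/71
back: M1=1−3/8·-64/71=95/71
M: M0=0, M1=95/71, M2=-64/71, M3=0
seg 0: a=2, c=M0/2=0, d=(M1−M0)/(6·1)=95/426, b=Δ0−h0·(2M0+M1)/6=-521/426
seg 1: a=1, c=M1/2=95/142, d=(M2−M1)/(6·3)=-53/426, b=Δ1−h1·(2M1+M2)/6=-118/213
seg 2: a=2, c=M2/2=-32/71, d=(M3−M2)/(6·2)=16/213, b=Δ2−h2·(2M2+M3)/6=43/426
t_q=3/4 → seg 0, τ=3/4; S=2+-521/426·τ+0·τ²+95/426·τ³=10695/9088

  seg 0: a=2 b=-521/426 c=0 d=95/426
  seg 1: a=1 b=-118/213 c=95/142 d=-53/426
  seg 2: a=2 b=43/426 c=-32/71 d=16/213
S(3/4) = 10695/9088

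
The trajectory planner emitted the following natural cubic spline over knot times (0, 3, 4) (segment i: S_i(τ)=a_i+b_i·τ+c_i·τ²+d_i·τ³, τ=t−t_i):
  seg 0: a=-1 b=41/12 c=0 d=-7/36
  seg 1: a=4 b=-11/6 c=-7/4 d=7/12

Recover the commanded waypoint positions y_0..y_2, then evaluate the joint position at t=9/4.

y_0=-1 y_1=4 y_2=1
S(9/4) = 1145/256

y_0 = S_0(0) = a_0 = -1
y_1 = S_1(0) = a_1 = 4
y_2 = S_1(1) = 1
t_q=9/4 is in segment 0 (τ=9/4); S_0(τ)=1145/256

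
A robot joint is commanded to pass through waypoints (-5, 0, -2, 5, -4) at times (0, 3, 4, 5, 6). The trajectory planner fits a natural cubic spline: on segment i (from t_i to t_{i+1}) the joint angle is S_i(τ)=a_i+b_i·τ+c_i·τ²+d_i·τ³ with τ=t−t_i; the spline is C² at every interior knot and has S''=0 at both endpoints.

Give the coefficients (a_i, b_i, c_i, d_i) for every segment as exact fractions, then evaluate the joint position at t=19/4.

  seg 0: a=-5 b=1543/348 c=0 d=-107/348
  seg 1: a=0 b=-673/174 c=-321/116 d=1613/348
  seg 2: a=-2 b=1567/348 c=323/29 d=-3007/348
  seg 3: a=5 b=149/174 c=-1715/116 d=1715/348
S(19/4) = 29673/7424

Δ: Δ0=5/3, Δ1=-2, Δ2=7, Δ3=-9
row 1: diag=8, rhs=-22; c'=1/8, d'=-11/4
row 2: denom=4−1·1/8=31/8; d'=(54−1·-11/4)/(31/8)=454/31
row 3: denom=4−1·8/31=116/31; d'=(-96−1·454/31)/(116/31)=-1715/58
back: M3=-1715/58
back: M2=454/31−8/31·-1715/58=646/29
back: M1=-11/4−1/8·646/29=-321/58
M: M0=0, M1=-321/58, M2=646/29, M3=-1715/58, M4=0
seg 0: a=-5, c=M0/2=0, d=(M1−M0)/(6·3)=-107/348, b=Δ0−h0·(2M0+M1)/6=1543/348
seg 1: a=0, c=M1/2=-321/116, d=(M2−M1)/(6·1)=1613/348, b=Δ1−h1·(2M1+M2)/6=-673/174
seg 2: a=-2, c=M2/2=323/29, d=(M3−M2)/(6·1)=-3007/348, b=Δ2−h2·(2M2+M3)/6=1567/348
seg 3: a=5, c=M3/2=-1715/116, d=(M4−M3)/(6·1)=1715/348, b=Δ3−h3·(2M3+M4)/6=149/174
t_q=19/4 → seg 2, τ=3/4; S=-2+1567/348·τ+323/29·τ²+-3007/348·τ³=29673/7424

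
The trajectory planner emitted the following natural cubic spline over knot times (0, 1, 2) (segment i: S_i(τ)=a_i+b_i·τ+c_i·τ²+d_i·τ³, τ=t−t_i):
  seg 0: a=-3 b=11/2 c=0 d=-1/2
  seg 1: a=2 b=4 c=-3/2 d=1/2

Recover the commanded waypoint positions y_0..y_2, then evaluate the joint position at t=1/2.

y_0 = S_0(0) = a_0 = -3
y_1 = S_1(0) = a_1 = 2
y_2 = S_1(1) = 5
t_q=1/2 is in segment 0 (τ=1/2); S_0(τ)=-5/16

y_0=-3 y_1=2 y_2=5
S(1/2) = -5/16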